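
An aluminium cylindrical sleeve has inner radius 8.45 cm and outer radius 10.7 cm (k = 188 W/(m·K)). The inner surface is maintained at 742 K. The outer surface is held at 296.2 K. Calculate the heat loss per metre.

Q' = 2230 kW/m

Q' = 2πk·ΔT/ln(r₂/r₁) = 2π × 188 × 445.8 / ln(0.107/0.0845) = 2.23×10^6 W/m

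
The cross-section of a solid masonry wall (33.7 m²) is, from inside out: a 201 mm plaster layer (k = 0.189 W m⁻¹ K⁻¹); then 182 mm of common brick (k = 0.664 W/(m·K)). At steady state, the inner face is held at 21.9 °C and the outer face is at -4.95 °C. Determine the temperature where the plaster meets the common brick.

Resistance network (inner→outer):
  R_plaster = L/(kA) = 0.201/(0.189·33.7) = 0.03156 K/W
  R_common brick = L/(kA) = 0.182/(0.664·33.7) = 0.008133 K/W
ΣR = 0.03156 + 0.008133 = 0.03969 K/W
Q = ΔT/ΣR = (21.9 °C − -4.95 °C)/0.03969 = 676.5 W
From the inner boundary to the plaster/common brick interface, ΣR_partial = 0.03156 K/W.
T_interface = T_in − Q·ΣR_partial = 21.9 °C − (676.5)(0.03156) = 0.55 °C

T = 0.55 °C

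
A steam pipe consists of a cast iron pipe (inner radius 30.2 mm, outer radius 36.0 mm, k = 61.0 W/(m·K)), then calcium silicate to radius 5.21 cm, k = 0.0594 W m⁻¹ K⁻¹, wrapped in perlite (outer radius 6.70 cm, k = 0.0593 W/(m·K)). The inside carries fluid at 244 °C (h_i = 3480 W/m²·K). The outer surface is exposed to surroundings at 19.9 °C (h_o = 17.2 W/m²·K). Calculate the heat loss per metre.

Q' = 124 W/m

Series thermal resistances, inner to outer:
  R'_conv,in = 1/(2πr h) = 1/(2π·0.0302·3480) = 0.001514 m·K/W
  R'_cast iron = ln(0.0360/0.0302)/(2πk) = 0.1757/(2π·61.0) = 4.584×10^-4 m·K/W
  R'_calcium silicate = ln(0.0521/0.0360)/(2πk) = 0.3696/(2π·0.0594) = 0.9904 m·K/W
  R'_perlite = ln(0.0670/0.0521)/(2πk) = 0.2515/(2π·0.0593) = 0.6751 m·K/W
  R'_conv,out = 1/(2πr h) = 1/(2π·0.0670·17.2) = 0.1381 m·K/W
ΣR = 0.001514 + 4.584×10^-4 + 0.9904 + 0.6751 + 0.1381 = 1.806 m·K/W
Q' = ΔT/ΣR = (244 °C − 19.9 °C)/1.806 = 124 W/m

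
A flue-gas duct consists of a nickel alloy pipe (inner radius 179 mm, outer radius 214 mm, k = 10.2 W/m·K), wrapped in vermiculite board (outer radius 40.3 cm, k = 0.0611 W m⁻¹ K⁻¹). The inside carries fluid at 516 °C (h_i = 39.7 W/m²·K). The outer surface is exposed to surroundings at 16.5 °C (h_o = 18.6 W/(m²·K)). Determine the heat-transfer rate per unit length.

Q' = 295 W/m

Resistance network (inner→outer):
  R'_conv,in = 1/(2πr h) = 1/(2π·0.179·39.7) = 0.02240 m·K/W
  R'_nickel alloy = ln(0.214/0.179)/(2πk) = 0.1786/(2π·10.2) = 0.002787 m·K/W
  R'_vermiculite board = ln(0.403/0.214)/(2πk) = 0.6330/(2π·0.0611) = 1.649 m·K/W
  R'_conv,out = 1/(2πr h) = 1/(2π·0.403·18.6) = 0.02123 m·K/W
ΣR = 0.02240 + 0.002787 + 1.649 + 0.02123 = 1.695 m·K/W
Q' = ΔT/ΣR = (516 °C − 16.5 °C)/1.695 = 295 W/m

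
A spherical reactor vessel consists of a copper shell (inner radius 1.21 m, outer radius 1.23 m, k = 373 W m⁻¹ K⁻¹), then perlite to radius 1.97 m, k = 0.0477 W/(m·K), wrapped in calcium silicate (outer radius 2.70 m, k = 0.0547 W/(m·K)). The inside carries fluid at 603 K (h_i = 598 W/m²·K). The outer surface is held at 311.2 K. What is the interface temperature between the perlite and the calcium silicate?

Series thermal resistances, inner to outer:
  R_conv,in = 1/(4πr²h) = 1/(4π·1.21²·598) = 9.089×10^-5 K/W
  R_copper = (1/1.21 − 1/1.23)/(4πk) = 0.01344/(4π·373) = 2.867×10^-6 K/W
  R_perlite = (1/1.23 − 1/1.97)/(4πk) = 0.3054/(4π·0.0477) = 0.5095 K/W
  R_calcium silicate = (1/1.97 − 1/2.70)/(4πk) = 0.1372/(4π·0.0547) = 0.1997 K/W
ΣR = 9.089×10^-5 + 2.867×10^-6 + 0.5095 + 0.1997 = 0.7093 K/W
Q = ΔT/ΣR = (603 K − 311.2 K)/0.7093 = 411.4 W
From the inner boundary to the perlite/calcium silicate interface, ΣR_partial = 0.5096 K/W.
T_interface = T_in − Q·ΣR_partial = 603 K − (411.4)(0.5096) = 393 K

T = 393 K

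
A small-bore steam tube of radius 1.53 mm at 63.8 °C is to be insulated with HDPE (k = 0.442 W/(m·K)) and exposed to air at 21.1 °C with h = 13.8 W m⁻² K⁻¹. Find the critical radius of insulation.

For a cylinder, r_cr = k_ins/h = 0.442/13.8 = 0.0320 m = 3.20 cm

r_cr = 3.20 cm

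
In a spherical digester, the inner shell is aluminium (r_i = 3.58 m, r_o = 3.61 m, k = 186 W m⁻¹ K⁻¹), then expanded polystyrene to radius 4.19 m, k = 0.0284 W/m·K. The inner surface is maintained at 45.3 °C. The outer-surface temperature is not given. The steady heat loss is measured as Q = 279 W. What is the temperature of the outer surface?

Sum the resistances:
  R_aluminium = (1/3.58 − 1/3.61)/(4πk) = 0.002321/(4π·186) = 9.931×10^-7 K/W
  R_expanded polystyrene = (1/3.61 − 1/4.19)/(4πk) = 0.03834/(4π·0.0284) = 0.1074 K/W
ΣR = 0.1074 K/W
ΔT = Q·ΣR = 279 × 0.1074 = 29.96 K
Heat flows outward, so T_out = T_in − ΔT = 45.3 − 29.96 = 15.3 °C

T_out = 15.3 °C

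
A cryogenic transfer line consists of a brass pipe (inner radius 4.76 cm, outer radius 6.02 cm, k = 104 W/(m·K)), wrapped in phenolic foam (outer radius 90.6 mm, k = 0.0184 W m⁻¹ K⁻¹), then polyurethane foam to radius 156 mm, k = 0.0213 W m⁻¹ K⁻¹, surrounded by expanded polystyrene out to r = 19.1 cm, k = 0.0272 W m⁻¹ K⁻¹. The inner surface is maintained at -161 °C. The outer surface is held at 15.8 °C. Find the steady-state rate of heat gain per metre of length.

Resistance network (inner→outer):
  R'_brass = ln(0.0602/0.0476)/(2πk) = 0.2348/(2π·104) = 3.594×10^-4 m·K/W
  R'_phenolic foam = ln(0.0906/0.0602)/(2πk) = 0.4088/(2π·0.0184) = 3.536 m·K/W
  R'_polyurethane foam = ln(0.156/0.0906)/(2πk) = 0.5434/(2π·0.0213) = 4.060 m·K/W
  R'_expanded polystyrene = ln(0.191/0.156)/(2πk) = 0.2024/(2π·0.0272) = 1.184 m·K/W
ΣR = 3.594×10^-4 + 3.536 + 4.060 + 1.184 = 8.780 m·K/W
Q' = ΔT/ΣR = (-161 °C − 15.8 °C)/8.780 = -20.1 W/m
(Negative Q' ⇒ heat flows inward; heat gain = 20.1 W/m.)

Q' = 20.1 W/m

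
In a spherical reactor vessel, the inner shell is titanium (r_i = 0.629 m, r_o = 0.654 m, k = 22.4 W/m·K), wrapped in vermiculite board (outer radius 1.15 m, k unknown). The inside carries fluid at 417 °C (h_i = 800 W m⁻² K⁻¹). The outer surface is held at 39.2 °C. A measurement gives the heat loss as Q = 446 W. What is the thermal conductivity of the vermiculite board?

k = 0.0620 W/m·K

ΣR = ΔT/Q = |417 − 39.2|/446 = 0.8471 K/W
Known resistances:
  R_conv,in = 1/(4πr²h) = 1/(4π·0.629²·800) = 2.514×10^-4 K/W
  R_titanium = (1/0.629 − 1/0.654)/(4πk) = 0.06077/(4π·22.4) = 2.159×10^-4 K/W
R_vermiculite board = ΣR − ΣR_known = 0.8471 − 4.673×10^-4 = 0.8466 K/W
(1/r₁−1/r₂)/(4πk) = 0.8466 ⇒ k = 0.6595/(4π·0.8466) = 0.0620 W/m·K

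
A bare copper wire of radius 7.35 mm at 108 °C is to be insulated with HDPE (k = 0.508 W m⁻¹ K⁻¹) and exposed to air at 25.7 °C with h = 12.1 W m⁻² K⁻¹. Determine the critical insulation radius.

For a cylinder, r_cr = k_ins/h = 0.508/12.1 = 0.0420 m = 4.20 cm

r_cr = 4.20 cm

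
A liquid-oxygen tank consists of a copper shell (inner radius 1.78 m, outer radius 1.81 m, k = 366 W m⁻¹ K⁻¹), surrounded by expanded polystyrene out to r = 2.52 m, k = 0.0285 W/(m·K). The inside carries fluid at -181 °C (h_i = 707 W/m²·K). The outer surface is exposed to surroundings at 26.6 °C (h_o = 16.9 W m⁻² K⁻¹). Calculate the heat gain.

Q = 477 W

Resistance network (inner→outer):
  R_conv,in = 1/(4πr²h) = 1/(4π·1.78²·707) = 3.552×10^-5 K/W
  R_copper = (1/1.78 − 1/1.81)/(4πk) = 0.009312/(4π·366) = 2.025×10^-6 K/W
  R_expanded polystyrene = (1/1.81 − 1/2.52)/(4πk) = 0.1557/(4π·0.0285) = 0.4346 K/W
  R_conv,out = 1/(4πr²h) = 1/(4π·2.52²·16.9) = 7.415×10^-4 K/W
ΣR = 3.552×10^-5 + 2.025×10^-6 + 0.4346 + 7.415×10^-4 = 0.4354 K/W
Q = ΔT/ΣR = (-181 °C − 26.6 °C)/0.4354 = -477 W
(Negative Q ⇒ heat flows inward; heat gain = 477 W.)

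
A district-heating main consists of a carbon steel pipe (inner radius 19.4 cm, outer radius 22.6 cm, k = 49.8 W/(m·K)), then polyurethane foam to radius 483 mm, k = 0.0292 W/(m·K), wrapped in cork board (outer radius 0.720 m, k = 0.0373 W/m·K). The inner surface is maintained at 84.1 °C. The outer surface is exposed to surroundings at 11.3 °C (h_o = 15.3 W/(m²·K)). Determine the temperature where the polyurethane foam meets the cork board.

Series thermal resistances, inner to outer:
  R'_carbon steel = ln(0.226/0.194)/(2πk) = 0.1527/(2π·49.8) = 4.879×10^-4 m·K/W
  R'_polyurethane foam = ln(0.483/0.226)/(2πk) = 0.7595/(2π·0.0292) = 4.140 m·K/W
  R'_cork board = ln(0.720/0.483)/(2πk) = 0.3992/(2π·0.0373) = 1.703 m·K/W
  R'_conv,out = 1/(2πr h) = 1/(2π·0.720·15.3) = 0.01445 m·K/W
ΣR = 4.879×10^-4 + 4.140 + 1.703 + 0.01445 = 5.858 m·K/W
Q' = ΔT/ΣR = (84.1 °C − 11.3 °C)/5.858 = 12.43 W/m
From the inner boundary to the polyurethane foam/cork board interface, ΣR_partial = 4.140 m·K/W.
T_interface = T_in − Q'·ΣR_partial = 84.1 °C − (12.43)(4.140) = 32.6 °C

T = 32.6 °C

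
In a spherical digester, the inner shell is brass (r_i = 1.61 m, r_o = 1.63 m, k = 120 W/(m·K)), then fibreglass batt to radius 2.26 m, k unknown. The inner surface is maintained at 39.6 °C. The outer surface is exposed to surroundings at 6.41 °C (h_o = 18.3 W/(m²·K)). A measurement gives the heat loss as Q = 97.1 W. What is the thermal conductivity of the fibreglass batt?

ΣR = ΔT/Q = |39.6 − 6.41|/97.1 = 0.3418 K/W
Known resistances:
  R_brass = (1/1.61 − 1/1.63)/(4πk) = 0.007621/(4π·120) = 5.054×10^-6 K/W
  R_conv,out = 1/(4πr²h) = 1/(4π·2.26²·18.3) = 8.514×10^-4 K/W
R_fibreglass batt = ΣR − ΣR_known = 0.3418 − 8.565×10^-4 = 0.3409 K/W
(1/r₁−1/r₂)/(4πk) = 0.3409 ⇒ k = 0.1710/(4π·0.3409) = 0.0399 W/m·K

k = 0.0399 W/m·K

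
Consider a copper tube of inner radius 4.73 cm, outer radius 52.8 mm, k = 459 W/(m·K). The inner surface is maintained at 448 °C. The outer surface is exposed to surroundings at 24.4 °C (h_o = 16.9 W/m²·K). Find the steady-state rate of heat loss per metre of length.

Series thermal resistances, inner to outer:
  R'_copper = ln(0.0528/0.0473)/(2πk) = 0.1100/(2π·459) = 3.814×10^-5 m·K/W
  R'_conv,out = 1/(2πr h) = 1/(2π·0.0528·16.9) = 0.1784 m·K/W
ΣR = 3.814×10^-5 + 0.1784 = 0.1784 m·K/W
Q' = ΔT/ΣR = (448 °C − 24.4 °C)/0.1784 = 2370 W/m

Q' = 2370 W/m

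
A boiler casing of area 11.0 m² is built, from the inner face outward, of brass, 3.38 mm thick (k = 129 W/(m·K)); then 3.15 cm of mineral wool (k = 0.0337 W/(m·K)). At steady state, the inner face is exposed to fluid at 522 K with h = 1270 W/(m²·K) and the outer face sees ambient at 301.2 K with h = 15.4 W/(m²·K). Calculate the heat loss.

Resistance network (inner→outer):
  R_conv,in = 1/(hA) = 1/(1270·11.0) = 7.158×10^-5 K/W
  R_brass = L/(kA) = 0.00338/(129·11.0) = 2.382×10^-6 K/W
  R_mineral wool = L/(kA) = 0.0315/(0.0337·11.0) = 0.08497 K/W
  R_conv,out = 1/(hA) = 1/(15.4·11.0) = 0.005903 K/W
ΣR = 7.158×10^-5 + 2.382×10^-6 + 0.08497 + 0.005903 = 0.09095 K/W
Q = ΔT/ΣR = (522 K − 301.2 K)/0.09095 = 2430 W

Q = 2.43 kW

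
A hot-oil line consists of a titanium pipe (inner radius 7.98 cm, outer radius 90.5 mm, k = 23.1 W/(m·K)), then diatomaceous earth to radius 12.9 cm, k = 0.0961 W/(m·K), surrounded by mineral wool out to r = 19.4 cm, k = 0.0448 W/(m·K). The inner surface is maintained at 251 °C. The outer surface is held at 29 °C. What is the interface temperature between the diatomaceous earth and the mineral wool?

Treat each layer as a resistance in series:
  R'_titanium = ln(0.0905/0.0798)/(2πk) = 0.1258/(2π·23.1) = 8.669×10^-4 m·K/W
  R'_diatomaceous earth = ln(0.129/0.0905)/(2πk) = 0.3545/(2π·0.0961) = 0.5870 m·K/W
  R'_mineral wool = ln(0.194/0.129)/(2πk) = 0.4080/(2π·0.0448) = 1.450 m·K/W
ΣR = 8.669×10^-4 + 0.5870 + 1.450 = 2.038 m·K/W
Q' = ΔT/ΣR = (251 °C − 29 °C)/2.038 = 108.9 W/m
From the inner boundary to the diatomaceous earth/mineral wool interface, ΣR_partial = 0.5879 m·K/W.
T_interface = T_in − Q'·ΣR_partial = 251 °C − (108.9)(0.5879) = 187 °C

T = 187 °C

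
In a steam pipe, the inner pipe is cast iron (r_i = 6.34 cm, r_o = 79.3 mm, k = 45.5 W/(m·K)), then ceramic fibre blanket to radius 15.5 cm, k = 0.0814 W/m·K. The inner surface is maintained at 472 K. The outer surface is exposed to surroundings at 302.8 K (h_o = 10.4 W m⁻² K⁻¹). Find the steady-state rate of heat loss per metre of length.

Series thermal resistances, inner to outer:
  R'_cast iron = ln(0.0793/0.0634)/(2πk) = 0.2238/(2π·45.5) = 7.827×10^-4 m·K/W
  R'_ceramic fibre blanket = ln(0.155/0.0793)/(2πk) = 0.6702/(2π·0.0814) = 1.310 m·K/W
  R'_conv,out = 1/(2πr h) = 1/(2π·0.155·10.4) = 0.09873 m·K/W
ΣR = 7.827×10^-4 + 1.310 + 0.09873 = 1.410 m·K/W
Q' = ΔT/ΣR = (472 K − 302.8 K)/1.410 = 120 W/m

Q' = 120 W/m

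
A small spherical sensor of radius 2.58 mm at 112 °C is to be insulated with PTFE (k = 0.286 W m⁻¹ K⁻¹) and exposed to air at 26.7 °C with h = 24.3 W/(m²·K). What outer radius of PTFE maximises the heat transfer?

r_cr = 2.35 cm

For a sphere, r_cr = 2k_ins/h = 2·0.286/24.3 = 0.0235 m = 2.35 cm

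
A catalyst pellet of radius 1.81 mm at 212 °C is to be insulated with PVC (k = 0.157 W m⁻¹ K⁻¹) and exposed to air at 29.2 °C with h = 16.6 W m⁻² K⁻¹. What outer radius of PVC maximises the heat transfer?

r_cr = 1.89 cm

For a sphere, r_cr = 2k_ins/h = 2·0.157/16.6 = 0.0189 m = 1.89 cm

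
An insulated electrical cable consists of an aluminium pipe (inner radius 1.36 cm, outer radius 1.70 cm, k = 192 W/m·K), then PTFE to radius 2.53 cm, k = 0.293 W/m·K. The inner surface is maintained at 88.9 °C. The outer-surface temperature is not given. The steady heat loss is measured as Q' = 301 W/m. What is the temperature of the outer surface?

T_out = 23.8 °C

Sum the resistances:
  R'_aluminium = ln(0.0170/0.0136)/(2πk) = 0.2231/(2π·192) = 1.850×10^-4 m·K/W
  R'_PTFE = ln(0.0253/0.0170)/(2πk) = 0.3976/(2π·0.293) = 0.2160 m·K/W
ΣR = 0.2162 m·K/W
ΔT = Q'·ΣR = 301 × 0.2162 = 65.08 K
Heat flows outward, so T_out = T_in − ΔT = 88.9 − 65.08 = 23.8 °C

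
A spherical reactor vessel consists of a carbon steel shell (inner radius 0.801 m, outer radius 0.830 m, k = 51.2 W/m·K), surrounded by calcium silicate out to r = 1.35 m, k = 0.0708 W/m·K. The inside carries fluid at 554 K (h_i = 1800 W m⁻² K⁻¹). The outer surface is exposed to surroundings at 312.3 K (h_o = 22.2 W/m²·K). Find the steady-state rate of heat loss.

Treat each layer as a resistance in series:
  R_conv,in = 1/(4πr²h) = 1/(4π·0.801²·1800) = 6.891×10^-5 K/W
  R_carbon steel = (1/0.801 − 1/0.830)/(4πk) = 0.04362/(4π·51.2) = 6.780×10^-5 K/W
  R_calcium silicate = (1/0.830 − 1/1.35)/(4πk) = 0.4641/(4π·0.0708) = 0.5216 K/W
  R_conv,out = 1/(4πr²h) = 1/(4π·1.35²·22.2) = 0.001967 K/W
ΣR = 6.891×10^-5 + 6.780×10^-5 + 0.5216 + 0.001967 = 0.5237 K/W
Q = ΔT/ΣR = (554 K − 312.3 K)/0.5237 = 462 W

Q = 462 W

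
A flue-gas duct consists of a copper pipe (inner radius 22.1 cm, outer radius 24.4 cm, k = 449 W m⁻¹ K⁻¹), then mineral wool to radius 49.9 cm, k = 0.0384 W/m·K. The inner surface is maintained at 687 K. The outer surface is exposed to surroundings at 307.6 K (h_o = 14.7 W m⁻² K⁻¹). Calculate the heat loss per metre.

Resistance network (inner→outer):
  R'_copper = ln(0.244/0.221)/(2πk) = 0.09901/(2π·449) = 3.509×10^-5 m·K/W
  R'_mineral wool = ln(0.499/0.244)/(2πk) = 0.7154/(2π·0.0384) = 2.965 m·K/W
  R'_conv,out = 1/(2πr h) = 1/(2π·0.499·14.7) = 0.02170 m·K/W
ΣR = 3.509×10^-5 + 2.965 + 0.02170 = 2.987 m·K/W
Q' = ΔT/ΣR = (687 K − 307.6 K)/2.987 = 127 W/m

Q' = 127 W/m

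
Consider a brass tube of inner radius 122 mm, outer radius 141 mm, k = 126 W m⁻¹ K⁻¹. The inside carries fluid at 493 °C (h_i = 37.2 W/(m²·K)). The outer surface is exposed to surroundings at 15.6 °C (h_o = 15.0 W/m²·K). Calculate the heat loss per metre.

Treat each layer as a resistance in series:
  R'_conv,in = 1/(2πr h) = 1/(2π·0.122·37.2) = 0.03507 m·K/W
  R'_brass = ln(0.141/0.122)/(2πk) = 0.1447/(2π·126) = 1.828×10^-4 m·K/W
  R'_conv,out = 1/(2πr h) = 1/(2π·0.141·15.0) = 0.07525 m·K/W
ΣR = 0.03507 + 1.828×10^-4 + 0.07525 = 0.1105 m·K/W
Q' = ΔT/ΣR = (493 °C − 15.6 °C)/0.1105 = 4320 W/m

Q' = 4320 W/m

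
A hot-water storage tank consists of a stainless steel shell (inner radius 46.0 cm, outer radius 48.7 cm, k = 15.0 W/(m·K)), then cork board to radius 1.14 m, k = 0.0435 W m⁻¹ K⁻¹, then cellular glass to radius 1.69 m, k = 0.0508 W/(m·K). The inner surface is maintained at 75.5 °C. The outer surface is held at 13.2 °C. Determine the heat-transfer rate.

Resistance network (inner→outer):
  R_stainless steel = (1/0.460 − 1/0.487)/(4πk) = 0.1205/(4π·15.0) = 6.394×10^-4 K/W
  R_cork board = (1/0.487 − 1/1.14)/(4πk) = 1.176/(4π·0.0435) = 2.152 K/W
  R_cellular glass = (1/1.14 − 1/1.69)/(4πk) = 0.2855/(4π·0.0508) = 0.4472 K/W
ΣR = 6.394×10^-4 + 2.152 + 0.4472 = 2.600 K/W
Q = ΔT/ΣR = (75.5 °C − 13.2 °C)/2.600 = 24.0 W

Q = 24.0 W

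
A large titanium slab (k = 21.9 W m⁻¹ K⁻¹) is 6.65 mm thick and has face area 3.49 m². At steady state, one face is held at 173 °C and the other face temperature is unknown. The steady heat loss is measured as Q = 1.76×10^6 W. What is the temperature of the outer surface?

T_out = 19.9 °C

Sum the resistances:
  R_titanium = L/(kA) = 0.00665/(21.9·3.49) = 8.701×10^-5 K/W
ΣR = 8.701×10^-5 K/W
ΔT = Q·ΣR = 1.76×10^6 × 8.701×10^-5 = 153.1 K
Heat flows outward, so T_out = T_in − ΔT = 173 − 153.1 = 19.9 °C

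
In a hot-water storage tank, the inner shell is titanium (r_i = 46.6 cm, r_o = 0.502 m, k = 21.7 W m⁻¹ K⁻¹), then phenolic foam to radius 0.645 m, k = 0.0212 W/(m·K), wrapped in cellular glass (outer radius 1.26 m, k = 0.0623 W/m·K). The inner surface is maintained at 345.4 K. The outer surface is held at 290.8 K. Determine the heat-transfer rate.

Q = 20.8 W

Series thermal resistances, inner to outer:
  R_titanium = (1/0.466 − 1/0.502)/(4πk) = 0.1539/(4π·21.7) = 5.643×10^-4 K/W
  R_phenolic foam = (1/0.502 − 1/0.645)/(4πk) = 0.4416/(4π·0.0212) = 1.658 K/W
  R_cellular glass = (1/0.645 − 1/1.26)/(4πk) = 0.7567/(4π·0.0623) = 0.9666 K/W
ΣR = 5.643×10^-4 + 1.658 + 0.9666 = 2.625 K/W
Q = ΔT/ΣR = (345.4 K − 290.8 K)/2.625 = 20.8 W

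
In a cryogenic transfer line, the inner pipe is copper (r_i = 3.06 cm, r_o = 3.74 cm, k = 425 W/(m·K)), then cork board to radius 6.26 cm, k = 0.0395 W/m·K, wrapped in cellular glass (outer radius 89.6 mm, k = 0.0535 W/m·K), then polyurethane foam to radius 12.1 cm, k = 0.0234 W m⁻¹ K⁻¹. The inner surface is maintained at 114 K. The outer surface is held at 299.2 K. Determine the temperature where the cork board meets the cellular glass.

Resistance network (inner→outer):
  R'_copper = ln(0.0374/0.0306)/(2πk) = 0.2007/(2π·425) = 7.515×10^-5 m·K/W
  R'_cork board = ln(0.0626/0.0374)/(2πk) = 0.5151/(2π·0.0395) = 2.075 m·K/W
  R'_cellular glass = ln(0.0896/0.0626)/(2πk) = 0.3586/(2π·0.0535) = 1.067 m·K/W
  R'_polyurethane foam = ln(0.121/0.0896)/(2πk) = 0.3004/(2π·0.0234) = 2.043 m·K/W
ΣR = 7.515×10^-5 + 2.075 + 1.067 + 2.043 = 5.185 m·K/W
Q' = ΔT/ΣR = (114 K − 299.2 K)/5.185 = -35.72 W/m
From the inner boundary to the cork board/cellular glass interface, ΣR_partial = 2.075 m·K/W.
T_interface = T_in − Q'·ΣR_partial = 114 K − (-35.72)(2.075) = 188.1 K

T = 188.1 K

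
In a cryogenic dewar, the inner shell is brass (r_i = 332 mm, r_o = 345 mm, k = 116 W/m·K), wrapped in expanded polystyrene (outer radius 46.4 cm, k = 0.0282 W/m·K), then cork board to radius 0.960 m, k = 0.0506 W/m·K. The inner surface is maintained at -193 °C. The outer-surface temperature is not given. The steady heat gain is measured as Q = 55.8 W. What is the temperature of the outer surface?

T_out = 21.8 °C

Sum the resistances:
  R_brass = (1/0.332 − 1/0.345)/(4πk) = 0.1135/(4π·116) = 7.786×10^-5 K/W
  R_expanded polystyrene = (1/0.345 − 1/0.464)/(4πk) = 0.7434/(4π·0.0282) = 2.098 K/W
  R_cork board = (1/0.464 − 1/0.960)/(4πk) = 1.114/(4π·0.0506) = 1.751 K/W
ΣR = 3.849 K/W
ΔT = Q·ΣR = 55.8 × 3.849 = 214.8 K
Heat flows inward, so T_out = T_in + ΔT = -193 + 214.8 = 21.8 °C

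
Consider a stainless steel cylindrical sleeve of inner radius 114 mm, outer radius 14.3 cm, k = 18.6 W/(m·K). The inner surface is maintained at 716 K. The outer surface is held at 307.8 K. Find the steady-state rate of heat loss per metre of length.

Q' = 2πk·ΔT/ln(r₂/r₁) = 2π × 18.6 × 408.2 / ln(0.143/0.114) = 2.10×10^5 W/m

Q' = 2.10×10^5 W/m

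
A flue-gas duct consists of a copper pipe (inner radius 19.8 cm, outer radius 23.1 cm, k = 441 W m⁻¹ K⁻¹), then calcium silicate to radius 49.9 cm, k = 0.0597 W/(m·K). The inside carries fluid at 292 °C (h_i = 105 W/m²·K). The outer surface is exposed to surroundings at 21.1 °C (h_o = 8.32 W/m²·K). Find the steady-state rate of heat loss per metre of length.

Resistance network (inner→outer):
  R'_conv,in = 1/(2πr h) = 1/(2π·0.198·105) = 0.007655 m·K/W
  R'_copper = ln(0.231/0.198)/(2πk) = 0.1542/(2π·441) = 5.563×10^-5 m·K/W
  R'_calcium silicate = ln(0.499/0.231)/(2πk) = 0.7702/(2π·0.0597) = 2.053 m·K/W
  R'_conv,out = 1/(2πr h) = 1/(2π·0.499·8.32) = 0.03834 m·K/W
ΣR = 0.007655 + 5.563×10^-5 + 2.053 + 0.03834 = 2.099 m·K/W
Q' = ΔT/ΣR = (292 °C − 21.1 °C)/2.099 = 129 W/m

Q' = 129 W/m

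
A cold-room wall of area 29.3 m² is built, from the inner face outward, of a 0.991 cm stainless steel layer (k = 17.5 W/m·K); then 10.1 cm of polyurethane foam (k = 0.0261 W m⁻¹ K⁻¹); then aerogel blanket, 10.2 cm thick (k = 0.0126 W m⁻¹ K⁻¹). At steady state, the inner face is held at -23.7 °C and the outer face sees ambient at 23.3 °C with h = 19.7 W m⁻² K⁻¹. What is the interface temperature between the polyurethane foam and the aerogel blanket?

Series thermal resistances, inner to outer:
  R_stainless steel = L/(kA) = 0.00991/(17.5·29.3) = 1.933×10^-5 K/W
  R_polyurethane foam = L/(kA) = 0.101/(0.0261·29.3) = 0.1321 K/W
  R_aerogel blanket = L/(kA) = 0.102/(0.0126·29.3) = 0.2763 K/W
  R_conv,out = 1/(hA) = 1/(19.7·29.3) = 0.001732 K/W
ΣR = 1.933×10^-5 + 0.1321 + 0.2763 + 0.001732 = 0.4102 K/W
Q = ΔT/ΣR = (-23.7 °C − 23.3 °C)/0.4102 = -114.6 W
From the inner boundary to the polyurethane foam/aerogel blanket interface, ΣR_partial = 0.1321 K/W.
T_interface = T_in − Q·ΣR_partial = -23.7 °C − (-114.6)(0.1321) = -8.56 °C

T = -8.56 °C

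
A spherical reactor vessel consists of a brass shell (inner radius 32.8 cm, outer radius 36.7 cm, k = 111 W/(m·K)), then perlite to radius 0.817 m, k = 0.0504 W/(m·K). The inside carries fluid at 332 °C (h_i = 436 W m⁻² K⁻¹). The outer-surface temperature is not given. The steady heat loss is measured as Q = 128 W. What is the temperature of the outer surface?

Sum the resistances:
  R_conv,in = 1/(4πr²h) = 1/(4π·0.328²·436) = 0.001697 K/W
  R_brass = (1/0.328 − 1/0.367)/(4πk) = 0.3240/(4π·111) = 2.323×10^-4 K/W
  R_perlite = (1/0.367 − 1/0.817)/(4πk) = 1.501/(4π·0.0504) = 2.370 K/W
ΣR = 2.372 K/W
ΔT = Q·ΣR = 128 × 2.372 = 303.6 K
Heat flows outward, so T_out = T_in − ΔT = 332 − 303.6 = 28.4 °C

T_out = 28.4 °C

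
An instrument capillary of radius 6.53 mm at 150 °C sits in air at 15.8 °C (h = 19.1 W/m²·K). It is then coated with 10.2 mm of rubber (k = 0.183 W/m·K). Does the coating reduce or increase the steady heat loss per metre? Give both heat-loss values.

reduces: 105 → 102 W/m

Critical radius for a cylinder: r_cr = k/h = 0.00958 m = 0.958 cm.
Outer radius after coating: r₂ = 0.00653 + 0.0102 = 0.01673 m.
r₁ < r_cr < r₂: heat loss rises to a maximum at r_cr then falls. Whether the coating helps depends on whether Q(r₂) has dropped back below Q(r₁).
Bare: R = 1/(2πr₁h) = 1.276 m·K/W; Q = 134.2/1.276 = 105 W/m.
Coated: R = R_cond + R_conv = 1.316 m·K/W; Q = 134.2/1.316 = 102 W/m.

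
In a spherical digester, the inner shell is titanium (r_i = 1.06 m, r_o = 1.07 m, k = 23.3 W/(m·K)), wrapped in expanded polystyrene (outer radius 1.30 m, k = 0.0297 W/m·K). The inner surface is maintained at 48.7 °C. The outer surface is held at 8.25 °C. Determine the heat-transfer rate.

Q = 91.3 W

Series thermal resistances, inner to outer:
  R_titanium = (1/1.06 − 1/1.07)/(4πk) = 0.008817/(4π·23.3) = 3.011×10^-5 K/W
  R_expanded polystyrene = (1/1.07 − 1/1.30)/(4πk) = 0.1653/(4π·0.0297) = 0.4430 K/W
ΣR = 3.011×10^-5 + 0.4430 = 0.4430 K/W
Q = ΔT/ΣR = (48.7 °C − 8.25 °C)/0.4430 = 91.3 W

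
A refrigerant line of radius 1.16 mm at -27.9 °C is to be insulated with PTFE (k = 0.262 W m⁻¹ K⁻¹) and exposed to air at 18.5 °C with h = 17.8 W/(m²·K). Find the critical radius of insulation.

For a cylinder, r_cr = k_ins/h = 0.262/17.8 = 0.0147 m = 1.47 cm

r_cr = 1.47 cm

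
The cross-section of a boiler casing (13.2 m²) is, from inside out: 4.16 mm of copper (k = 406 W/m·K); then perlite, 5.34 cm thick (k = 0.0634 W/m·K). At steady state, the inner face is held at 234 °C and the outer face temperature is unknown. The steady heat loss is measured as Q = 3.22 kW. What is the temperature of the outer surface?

Series resistances:
  R_copper = L/(kA) = 0.00416/(406·13.2) = 7.762×10^-7 K/W
  R_perlite = L/(kA) = 0.0534/(0.0634·13.2) = 0.06381 K/W
ΣR = 0.06381 K/W
ΔT = Q·ΣR = 3220 × 0.06381 = 205.5 K
Heat flows outward, so T_out = T_in − ΔT = 234 − 205.5 = 28.5 °C

T_out = 28.5 °C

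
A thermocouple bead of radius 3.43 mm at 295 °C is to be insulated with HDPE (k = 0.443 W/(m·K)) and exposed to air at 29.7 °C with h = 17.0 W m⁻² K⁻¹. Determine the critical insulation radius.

For a sphere, r_cr = 2k_ins/h = 2·0.443/17.0 = 0.0521 m = 5.21 cm

r_cr = 5.21 cm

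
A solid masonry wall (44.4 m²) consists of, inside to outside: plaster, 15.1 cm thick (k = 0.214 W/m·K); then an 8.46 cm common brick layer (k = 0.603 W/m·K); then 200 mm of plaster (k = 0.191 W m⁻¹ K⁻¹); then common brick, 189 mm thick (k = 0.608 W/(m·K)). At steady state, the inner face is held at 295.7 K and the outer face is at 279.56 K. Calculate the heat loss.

Series thermal resistances, inner to outer:
  R_plaster = L/(kA) = 0.151/(0.214·44.4) = 0.01589 K/W
  R_common brick = L/(kA) = 0.0846/(0.603·44.4) = 0.003160 K/W
  R_plaster = L/(kA) = 0.200/(0.191·44.4) = 0.02358 K/W
  R_common brick = L/(kA) = 0.189/(0.608·44.4) = 0.007001 K/W
ΣR = 0.01589 + 0.003160 + 0.02358 + 0.007001 = 0.04963 K/W
Q = ΔT/ΣR = (295.7 K − 279.56 K)/0.04963 = 325 W

Q = 325 W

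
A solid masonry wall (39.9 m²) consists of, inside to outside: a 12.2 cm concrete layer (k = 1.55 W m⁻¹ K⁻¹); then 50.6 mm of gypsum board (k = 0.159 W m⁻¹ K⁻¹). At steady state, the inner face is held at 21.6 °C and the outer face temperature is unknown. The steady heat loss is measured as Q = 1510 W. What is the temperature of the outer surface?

Series resistances:
  R_concrete = L/(kA) = 0.122/(1.55·39.9) = 0.001973 K/W
  R_gypsum board = L/(kA) = 0.0506/(0.159·39.9) = 0.007976 K/W
ΣR = 0.009949 K/W
ΔT = Q·ΣR = 1510 × 0.009949 = 15.02 K
Heat flows outward, so T_out = T_in − ΔT = 21.6 − 15.02 = 6.58 °C

T_out = 6.58 °C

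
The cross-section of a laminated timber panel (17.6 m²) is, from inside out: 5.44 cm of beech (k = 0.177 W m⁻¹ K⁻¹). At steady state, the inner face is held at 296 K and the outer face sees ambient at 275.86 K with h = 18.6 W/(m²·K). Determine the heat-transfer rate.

Resistance network (inner→outer):
  R_beech = L/(kA) = 0.0544/(0.177·17.6) = 0.01746 K/W
  R_conv,out = 1/(hA) = 1/(18.6·17.6) = 0.003055 K/W
ΣR = 0.01746 + 0.003055 = 0.02051 K/W
Q = ΔT/ΣR = (296 K − 275.86 K)/0.02051 = 982 W

Q = 982 W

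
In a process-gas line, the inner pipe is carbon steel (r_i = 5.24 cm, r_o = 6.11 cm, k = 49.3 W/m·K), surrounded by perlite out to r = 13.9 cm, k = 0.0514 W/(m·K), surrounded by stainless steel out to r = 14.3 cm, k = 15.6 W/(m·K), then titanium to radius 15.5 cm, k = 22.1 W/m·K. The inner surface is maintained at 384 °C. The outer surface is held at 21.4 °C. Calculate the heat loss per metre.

Q' = 142 W/m

Treat each layer as a resistance in series:
  R'_carbon steel = ln(0.0611/0.0524)/(2πk) = 0.1536/(2π·49.3) = 4.959×10^-4 m·K/W
  R'_perlite = ln(0.139/0.0611)/(2πk) = 0.8220/(2π·0.0514) = 2.545 m·K/W
  R'_stainless steel = ln(0.143/0.139)/(2πk) = 0.02837/(2π·15.6) = 2.894×10^-4 m·K/W
  R'_titanium = ln(0.155/0.143)/(2πk) = 0.08058/(2π·22.1) = 5.803×10^-4 m·K/W
ΣR = 4.959×10^-4 + 2.545 + 2.894×10^-4 + 5.803×10^-4 = 2.546 m·K/W
Q' = ΔT/ΣR = (384 °C − 21.4 °C)/2.546 = 142 W/m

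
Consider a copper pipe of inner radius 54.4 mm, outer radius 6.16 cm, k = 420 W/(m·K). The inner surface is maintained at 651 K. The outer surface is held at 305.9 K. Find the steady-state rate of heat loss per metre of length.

Q' = 7330 kW/m

Q' = 2πk·ΔT/ln(r₂/r₁) = 2π × 420 × 345.1 / ln(0.0616/0.0544) = 7.33×10^6 W/m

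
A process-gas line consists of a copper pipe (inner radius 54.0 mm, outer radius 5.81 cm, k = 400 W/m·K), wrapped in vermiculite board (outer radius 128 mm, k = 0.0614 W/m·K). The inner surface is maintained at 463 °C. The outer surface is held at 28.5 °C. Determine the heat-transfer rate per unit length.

Q' = 212 W/m

Resistance network (inner→outer):
  R'_copper = ln(0.0581/0.0540)/(2πk) = 0.07318/(2π·400) = 2.912×10^-5 m·K/W
  R'_vermiculite board = ln(0.128/0.0581)/(2πk) = 0.7899/(2π·0.0614) = 2.047 m·K/W
ΣR = 2.912×10^-5 + 2.047 = 2.047 m·K/W
Q' = ΔT/ΣR = (463 °C − 28.5 °C)/2.047 = 212 W/m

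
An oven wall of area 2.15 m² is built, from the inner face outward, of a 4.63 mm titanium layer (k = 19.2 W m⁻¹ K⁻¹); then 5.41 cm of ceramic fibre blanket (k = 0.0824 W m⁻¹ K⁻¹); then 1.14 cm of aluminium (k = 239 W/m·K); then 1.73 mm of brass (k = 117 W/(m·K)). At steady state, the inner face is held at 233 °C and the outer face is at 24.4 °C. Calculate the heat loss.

Q = 683 W

Resistance network (inner→outer):
  R_titanium = L/(kA) = 0.00463/(19.2·2.15) = 1.122×10^-4 K/W
  R_ceramic fibre blanket = L/(kA) = 0.0541/(0.0824·2.15) = 0.3054 K/W
  R_aluminium = L/(kA) = 0.0114/(239·2.15) = 2.219×10^-5 K/W
  R_brass = L/(kA) = 0.00173/(117·2.15) = 6.877×10^-6 K/W
ΣR = 1.122×10^-4 + 0.3054 + 2.219×10^-5 + 6.877×10^-6 = 0.3055 K/W
Q = ΔT/ΣR = (233 °C − 24.4 °C)/0.3055 = 683 W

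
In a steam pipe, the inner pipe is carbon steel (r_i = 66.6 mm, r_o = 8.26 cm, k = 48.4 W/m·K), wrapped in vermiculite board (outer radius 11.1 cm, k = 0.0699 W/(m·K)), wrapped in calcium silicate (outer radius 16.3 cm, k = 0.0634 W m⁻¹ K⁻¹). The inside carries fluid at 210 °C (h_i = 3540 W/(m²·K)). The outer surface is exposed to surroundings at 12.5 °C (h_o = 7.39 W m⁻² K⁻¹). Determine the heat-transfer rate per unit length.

Q' = 112 W/m

Treat each layer as a resistance in series:
  R'_conv,in = 1/(2πr h) = 1/(2π·0.0666·3540) = 6.751×10^-4 m·K/W
  R'_carbon steel = ln(0.0826/0.0666)/(2πk) = 0.2153/(2π·48.4) = 7.080×10^-4 m·K/W
  R'_vermiculite board = ln(0.111/0.0826)/(2πk) = 0.2955/(2π·0.0699) = 0.6729 m·K/W
  R'_calcium silicate = ln(0.163/0.111)/(2πk) = 0.3842/(2π·0.0634) = 0.9645 m·K/W
  R'_conv,out = 1/(2πr h) = 1/(2π·0.163·7.39) = 0.1321 m·K/W
ΣR = 6.751×10^-4 + 7.080×10^-4 + 0.6729 + 0.9645 + 0.1321 = 1.771 m·K/W
Q' = ΔT/ΣR = (210 °C − 12.5 °C)/1.771 = 112 W/m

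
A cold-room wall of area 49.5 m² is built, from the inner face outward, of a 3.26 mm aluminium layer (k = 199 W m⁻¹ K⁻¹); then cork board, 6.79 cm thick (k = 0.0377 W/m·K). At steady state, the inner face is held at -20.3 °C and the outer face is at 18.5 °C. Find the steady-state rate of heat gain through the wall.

Resistance network (inner→outer):
  R_aluminium = L/(kA) = 0.00326/(199·49.5) = 3.309×10^-7 K/W
  R_cork board = L/(kA) = 0.0679/(0.0377·49.5) = 0.03639 K/W
ΣR = 3.309×10^-7 + 0.03639 = 0.03639 K/W
Q = ΔT/ΣR = (-20.3 °C − 18.5 °C)/0.03639 = -1070 W
(Negative Q ⇒ heat flows inward; heat gain = 1070 W.)

Q = 1070 W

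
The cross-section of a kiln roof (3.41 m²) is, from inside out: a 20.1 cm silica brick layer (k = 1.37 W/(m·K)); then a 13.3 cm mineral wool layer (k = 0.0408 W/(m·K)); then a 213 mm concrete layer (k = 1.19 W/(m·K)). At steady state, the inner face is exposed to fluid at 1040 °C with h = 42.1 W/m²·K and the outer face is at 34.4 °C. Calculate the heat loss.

Series thermal resistances, inner to outer:
  R_conv,in = 1/(hA) = 1/(42.1·3.41) = 0.006966 K/W
  R_silica brick = L/(kA) = 0.201/(1.37·3.41) = 0.04303 K/W
  R_mineral wool = L/(kA) = 0.133/(0.0408·3.41) = 0.9560 K/W
  R_concrete = L/(kA) = 0.213/(1.19·3.41) = 0.05249 K/W
ΣR = 0.006966 + 0.04303 + 0.9560 + 0.05249 = 1.058 K/W
Q = ΔT/ΣR = (1040 °C − 34.4 °C)/1.058 = 950 W

Q = 950 W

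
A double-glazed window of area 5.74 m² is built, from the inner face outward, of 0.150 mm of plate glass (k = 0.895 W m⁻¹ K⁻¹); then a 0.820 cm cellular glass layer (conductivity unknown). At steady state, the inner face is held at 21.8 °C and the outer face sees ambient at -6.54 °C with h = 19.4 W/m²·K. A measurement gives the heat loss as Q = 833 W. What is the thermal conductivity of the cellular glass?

ΣR = ΔT/Q = |21.8 − -6.54|/833 = 0.03402 K/W
Known resistances:
  R_plate glass = L/(kA) = 1.50×10^-4/(0.895·5.74) = 2.920×10^-5 K/W
  R_conv,out = 1/(hA) = 1/(19.4·5.74) = 0.008980 K/W
R_cellular glass = ΣR − ΣR_known = 0.03402 − 0.009009 = 0.02501 K/W
L/(kA) = 0.02501 ⇒ k = 0.00820/(0.02501·5.74) = 0.0571 W/m·K

k = 0.0571 W/m·K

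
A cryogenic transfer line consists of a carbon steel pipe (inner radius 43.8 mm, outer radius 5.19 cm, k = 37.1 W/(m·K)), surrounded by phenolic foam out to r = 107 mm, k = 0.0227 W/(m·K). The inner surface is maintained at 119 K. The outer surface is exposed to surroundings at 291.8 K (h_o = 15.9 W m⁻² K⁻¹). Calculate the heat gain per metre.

Series thermal resistances, inner to outer:
  R'_carbon steel = ln(0.0519/0.0438)/(2πk) = 0.1697/(2π·37.1) = 7.279×10^-4 m·K/W
  R'_phenolic foam = ln(0.107/0.0519)/(2πk) = 0.7235/(2π·0.0227) = 5.073 m·K/W
  R'_conv,out = 1/(2πr h) = 1/(2π·0.107·15.9) = 0.09355 m·K/W
ΣR = 7.279×10^-4 + 5.073 + 0.09355 = 5.167 m·K/W
Q' = ΔT/ΣR = (119 K − 291.8 K)/5.167 = -33.4 W/m
(Negative Q' ⇒ heat flows inward; heat gain = 33.4 W/m.)

Q' = 33.4 W/m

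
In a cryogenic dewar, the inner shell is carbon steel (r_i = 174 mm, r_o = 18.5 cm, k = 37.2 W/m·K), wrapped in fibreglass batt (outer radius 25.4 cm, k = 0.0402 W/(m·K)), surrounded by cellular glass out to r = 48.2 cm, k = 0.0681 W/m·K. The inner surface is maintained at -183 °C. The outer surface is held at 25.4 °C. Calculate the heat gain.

Resistance network (inner→outer):
  R_carbon steel = (1/0.174 − 1/0.185)/(4πk) = 0.3417/(4π·37.2) = 7.310×10^-4 K/W
  R_fibreglass batt = (1/0.185 − 1/0.254)/(4πk) = 1.468/(4π·0.0402) = 2.907 K/W
  R_cellular glass = (1/0.254 − 1/0.482)/(4πk) = 1.862/(4π·0.0681) = 2.176 K/W
ΣR = 7.310×10^-4 + 2.907 + 2.176 = 5.084 K/W
Q = ΔT/ΣR = (-183 °C − 25.4 °C)/5.084 = -41.0 W
(Negative Q ⇒ heat flows inward; heat gain = 41.0 W.)

Q = 41.0 W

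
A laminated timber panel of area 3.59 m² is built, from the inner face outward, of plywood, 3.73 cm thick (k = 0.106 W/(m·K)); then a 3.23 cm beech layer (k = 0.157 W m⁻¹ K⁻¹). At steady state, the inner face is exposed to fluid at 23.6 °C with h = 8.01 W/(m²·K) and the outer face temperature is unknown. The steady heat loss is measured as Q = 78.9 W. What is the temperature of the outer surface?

T_out = 8.60 °C

Sum the resistances:
  R_conv,in = 1/(hA) = 1/(8.01·3.59) = 0.03478 K/W
  R_plywood = L/(kA) = 0.0373/(0.106·3.59) = 0.09802 K/W
  R_beech = L/(kA) = 0.0323/(0.157·3.59) = 0.05731 K/W
ΣR = 0.1901 K/W
ΔT = Q·ΣR = 78.9 × 0.1901 = 15.00 K
Heat flows outward, so T_out = T_in − ΔT = 23.6 − 15.00 = 8.60 °C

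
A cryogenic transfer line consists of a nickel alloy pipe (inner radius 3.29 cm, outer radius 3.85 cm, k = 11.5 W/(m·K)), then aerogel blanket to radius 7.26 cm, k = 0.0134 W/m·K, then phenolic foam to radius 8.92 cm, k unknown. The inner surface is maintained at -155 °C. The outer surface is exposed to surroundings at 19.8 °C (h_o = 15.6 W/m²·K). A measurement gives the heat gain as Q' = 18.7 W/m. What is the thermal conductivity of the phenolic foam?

k = 0.0193 W/m·K

ΣR = ΔT/Q' = |-155 − 19.8|/18.7 = 9.348 m·K/W
Known resistances:
  R'_nickel alloy = ln(0.0385/0.0329)/(2πk) = 0.1572/(2π·11.5) = 0.002175 m·K/W
  R'_aerogel blanket = ln(0.0726/0.0385)/(2πk) = 0.6343/(2π·0.0134) = 7.534 m·K/W
  R'_conv,out = 1/(2πr h) = 1/(2π·0.0892·15.6) = 0.1144 m·K/W
R_phenolic foam = ΣR − ΣR_known = 9.348 − 7.651 = 1.697 m·K/W
ln(r₂/r₁)/(2πk) = 1.697 ⇒ k = 0.2059/(2π·1.697) = 0.0193 W/m·K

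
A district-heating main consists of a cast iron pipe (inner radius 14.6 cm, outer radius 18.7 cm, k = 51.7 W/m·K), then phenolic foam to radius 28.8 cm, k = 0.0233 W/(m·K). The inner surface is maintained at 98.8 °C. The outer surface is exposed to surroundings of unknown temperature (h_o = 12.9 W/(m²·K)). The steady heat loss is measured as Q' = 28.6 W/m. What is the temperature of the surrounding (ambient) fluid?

Series resistances:
  R'_cast iron = ln(0.187/0.146)/(2πk) = 0.2475/(2π·51.7) = 7.619×10^-4 m·K/W
  R'_phenolic foam = ln(0.288/0.187)/(2πk) = 0.4319/(2π·0.0233) = 2.950 m·K/W
  R'_conv,out = 1/(2πr h) = 1/(2π·0.288·12.9) = 0.04284 m·K/W
ΣR = 2.993 m·K/W
ΔT = Q'·ΣR = 28.6 × 2.993 = 85.60 K
Heat flows outward, so T_out = T_in − ΔT = 98.8 − 85.60 = 13.2 °C

T_out = 13.2 °C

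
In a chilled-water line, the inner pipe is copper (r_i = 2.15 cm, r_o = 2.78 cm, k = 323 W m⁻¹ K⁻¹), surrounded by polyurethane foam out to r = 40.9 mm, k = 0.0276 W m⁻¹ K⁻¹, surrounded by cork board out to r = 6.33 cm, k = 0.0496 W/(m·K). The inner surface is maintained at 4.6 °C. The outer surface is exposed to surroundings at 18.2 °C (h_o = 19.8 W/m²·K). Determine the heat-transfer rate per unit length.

Q' = 3.62 W/m

Treat each layer as a resistance in series:
  R'_copper = ln(0.0278/0.0215)/(2πk) = 0.2570/(2π·323) = 1.266×10^-4 m·K/W
  R'_polyurethane foam = ln(0.0409/0.0278)/(2πk) = 0.3861/(2π·0.0276) = 2.226 m·K/W
  R'_cork board = ln(0.0633/0.0409)/(2πk) = 0.4368/(2π·0.0496) = 1.401 m·K/W
  R'_conv,out = 1/(2πr h) = 1/(2π·0.0633·19.8) = 0.1270 m·K/W
ΣR = 1.266×10^-4 + 2.226 + 1.401 + 0.1270 = 3.754 m·K/W
Q' = ΔT/ΣR = (4.6 °C − 18.2 °C)/3.754 = -3.62 W/m
(Negative Q' ⇒ heat flows inward; heat gain = 3.62 W/m.)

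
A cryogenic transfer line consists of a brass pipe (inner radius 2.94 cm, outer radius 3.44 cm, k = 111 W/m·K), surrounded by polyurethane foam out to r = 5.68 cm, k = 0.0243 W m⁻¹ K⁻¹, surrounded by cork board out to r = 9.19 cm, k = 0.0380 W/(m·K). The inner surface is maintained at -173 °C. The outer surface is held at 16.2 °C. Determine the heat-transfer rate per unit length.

Q' = 35.7 W/m

Series thermal resistances, inner to outer:
  R'_brass = ln(0.0344/0.0294)/(2πk) = 0.1571/(2π·111) = 2.252×10^-4 m·K/W
  R'_polyurethane foam = ln(0.0568/0.0344)/(2πk) = 0.5015/(2π·0.0243) = 3.284 m·K/W
  R'_cork board = ln(0.0919/0.0568)/(2πk) = 0.4812/(2π·0.0380) = 2.015 m·K/W
ΣR = 2.252×10^-4 + 3.284 + 2.015 = 5.299 m·K/W
Q' = ΔT/ΣR = (-173 °C − 16.2 °C)/5.299 = -35.7 W/m
(Negative Q' ⇒ heat flows inward; heat gain = 35.7 W/m.)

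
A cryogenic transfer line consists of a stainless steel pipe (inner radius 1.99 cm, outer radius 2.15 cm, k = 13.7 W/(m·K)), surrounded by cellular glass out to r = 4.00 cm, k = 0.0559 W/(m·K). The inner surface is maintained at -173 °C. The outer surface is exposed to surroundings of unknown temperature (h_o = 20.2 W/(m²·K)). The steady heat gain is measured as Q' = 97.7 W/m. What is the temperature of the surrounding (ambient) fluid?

Series resistances:
  R'_stainless steel = ln(0.0215/0.0199)/(2πk) = 0.07733/(2π·13.7) = 8.984×10^-4 m·K/W
  R'_cellular glass = ln(0.0400/0.0215)/(2πk) = 0.6208/(2π·0.0559) = 1.768 m·K/W
  R'_conv,out = 1/(2πr h) = 1/(2π·0.0400·20.2) = 0.1970 m·K/W
ΣR = 1.965 m·K/W
ΔT = Q'·ΣR = 97.7 × 1.965 = 192.0 K
Heat flows inward, so T_out = T_in + ΔT = -173 + 192.0 = 19.0 °C

T_out = 19.0 °C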